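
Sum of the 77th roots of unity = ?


The sum of all 77th roots of unity is 0.
Geometric series: (1 - w^77)/(1 - w) = (1-1)/(1-w) = 0 since w^77 = 1, w ≠ 1.
Alternatively: coefficient of z^76 in z^77 - 1 is 0.

0


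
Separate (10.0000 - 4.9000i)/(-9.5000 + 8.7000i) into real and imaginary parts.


Multiply by conjugate: (10.0000 - 4.9000i)(-9.5000 - 8.7000i) / ((-9.5)^2 + 8.7^2)
Numerator real = 10*(-9.5) - (4.9)*8.7 = -137.63
Numerator imag = -4.9*(-9.5) - 10*8.7 = -40.45
Denominator = 165.94
Re(z) = -137.63/165.94 = -0.8294
Im(z) = -40.45/165.94 = -0.2438

Re(z) = -0.8294, Im(z) = -0.2438


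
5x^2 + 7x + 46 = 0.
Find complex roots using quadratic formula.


disc = 7^2 - 4*5*46 = 49 - 920 = -871
sqrt(|disc|) = sqrt(871) = 29.5127
Real part = -7/(2*5) = -0.7000
Imag part = 29.5127/(2*5) = 2.9513

-0.7000 ± 2.9513i


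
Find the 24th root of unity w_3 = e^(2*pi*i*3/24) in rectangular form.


Angle = 360*3/24 = 45°
a = cos(45°) = 0.7071
b = sin(45°) = 0.7071

0.7071 + 0.7071i


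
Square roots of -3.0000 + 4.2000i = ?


|z| = sqrt(9+17.64) = 5.1614
sqrt((|z|+a)/2) = sqrt((5.1614+(-3))/2) = sqrt(1.0807) = 1.0396
sqrt((|z|-a)/2) = sqrt((5.1614-(-3))/2) = sqrt(4.0807) = 2.0201

±(1.0396 + 2.0201i) i.e. 1.0396 + 2.0201i and -1.0396 - 2.0201i


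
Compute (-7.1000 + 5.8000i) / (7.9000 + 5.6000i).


Conjugate of z2 = 7.9000 - 5.6000i
Numerator: (-7.1000 + 5.8000i)(7.9000 - 5.6000i) = -23.6100 + 85.5800i
Denominator: 7.9^2 + 5.6^2 = 93.77
Result = (-23.6100 + 85.5800i)/93.77

-0.2518 + 0.9127i


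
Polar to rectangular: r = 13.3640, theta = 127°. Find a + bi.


a = 13.3640*cos(127°) = 13.3640*(-0.60182) = -8.0427
b = 13.3640*sin(127°) = 13.3640*0.79864 = 10.6730

-8.0427 + 10.6730i


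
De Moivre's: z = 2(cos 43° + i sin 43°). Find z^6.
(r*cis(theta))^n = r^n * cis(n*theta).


r^6 = 2^6 = 64
n*theta = 6*43° = 258° = 258° (mod 360)
a = 64*cos(258°) = -13.3063
b = 64*sin(258°) = -62.6014

64 cis(258°) = -13.3063 - 62.6014i


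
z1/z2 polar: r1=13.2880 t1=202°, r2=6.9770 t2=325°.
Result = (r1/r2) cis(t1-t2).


r = 13.2880 / 6.9770 = 1.9045
theta = 202° - 325° = -123° = 237° (mod 360)

1.9045 cis(237°)


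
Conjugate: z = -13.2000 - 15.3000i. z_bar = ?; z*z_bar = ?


z_bar = -13.2000 + 15.3000i
z*z_bar = (-13.2)^2 + (-15.3)^2 = 174.24 + 234.09 = 408.33

z_bar = -13.2000 + 15.3000i, z*z_bar = 408.33


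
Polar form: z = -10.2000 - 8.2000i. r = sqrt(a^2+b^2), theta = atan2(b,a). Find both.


r = sqrt(104.04+67.24) = sqrt(171.28) = 13.0874
theta = atan2(-8.2, -10.2) = -141.2034 degrees

r = 13.0874, theta = -141.2034 degrees


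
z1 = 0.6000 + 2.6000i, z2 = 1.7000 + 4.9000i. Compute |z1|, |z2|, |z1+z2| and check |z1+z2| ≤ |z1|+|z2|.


|z1| = sqrt(0.6^2 + 2.6^2) = sqrt(7.12) = 2.6683
|z2| = sqrt(1.7^2 + 4.9^2) = sqrt(26.9) = 5.1865
z1+z2 = 2.3000 + 7.5000i
|z1+z2| = sqrt(61.54) = 7.8447
|z1|+|z2| = 2.6683 + 5.1865 = 7.8548

|z1+z2| = 7.8447 ≤ |z1|+|z2| = 7.8548 (verified)


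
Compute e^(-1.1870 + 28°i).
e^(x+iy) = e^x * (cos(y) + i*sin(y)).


e^-1.1870 = 0.30514
cos(28°) = 0.8829
sin(28°) = 0.4695
Real = 0.30514*0.8829 = 0.2694
Imag = 0.30514*0.4695 = 0.1433

0.2694 + 0.1433i


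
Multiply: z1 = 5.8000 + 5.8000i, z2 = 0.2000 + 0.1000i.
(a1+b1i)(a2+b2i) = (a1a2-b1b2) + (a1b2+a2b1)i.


Real = 5.8*0.2 - 5.8*0.1 = 1.16 - 0.58 = 0.58
Imag = 5.8*0.1 + 0.2*5.8 = 0.58 + 1.16 = 1.74

0.5800 + 1.7400i


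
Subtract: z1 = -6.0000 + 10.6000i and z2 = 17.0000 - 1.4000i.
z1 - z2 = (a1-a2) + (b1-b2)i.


Real: -6 - 17 = -23
Imag: 10.6 + 1.4 = 12

-23.0000 + 12.0000i


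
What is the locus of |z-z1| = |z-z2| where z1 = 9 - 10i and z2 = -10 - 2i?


Equal distances means the locus is the perpendicular bisector of z1 and z2.
Midpoint = ((9+(-10))/2, (-10+(-2))/2) = (-0.5000, -6.0000)

Perpendicular bisector through (-0.5000, -6.0000)


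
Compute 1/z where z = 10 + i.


|z|^2 = 100+1 = 101
1/z = (10 - 1i)/101

1/z = 0.0990 - 0.0099i


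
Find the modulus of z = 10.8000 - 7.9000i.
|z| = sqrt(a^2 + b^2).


|z| = sqrt(10.8^2 + (-7.9)^2) = sqrt(116.64 + 62.41) = sqrt(179.05) = 13.3810

|z| = 13.3810


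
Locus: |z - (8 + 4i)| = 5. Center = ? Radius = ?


|z - z0| = r is a circle with center z0 and radius r.
Center = (8, 4), radius = 5

Circle with center (8, 4) and radius 5


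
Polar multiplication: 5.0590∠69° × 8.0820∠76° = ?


r = 5.0590 * 8.0820 = 40.8868
theta = 69° + 76° = 145° = 145° (mod 360)

40.8868 cis(145°)


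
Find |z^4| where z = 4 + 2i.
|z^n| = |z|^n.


|z| = sqrt(16+4) = sqrt(20) = 4.4721
|z^4| = |z|^4 = (sqrt(20))^4 = 20^2 = 400

|z^4| = 400


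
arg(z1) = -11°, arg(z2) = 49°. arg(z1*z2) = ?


arg(z1*z2) = -11° + 49° = 38°
Normalized to (-180°, 180°]: 38°

38°


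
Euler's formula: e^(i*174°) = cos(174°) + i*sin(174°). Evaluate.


cos(174°) = -0.9945
sin(174°) = 0.1045

e^(i*174°) = -0.9945 + 0.1045i


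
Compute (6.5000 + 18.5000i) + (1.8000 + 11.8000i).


Real: 6.5 + 1.8 = 8.3
Imag: 18.5 + 11.8 = 30.3

8.3000 + 30.3000i


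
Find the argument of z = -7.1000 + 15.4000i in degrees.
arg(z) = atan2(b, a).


Re = -7.1, Im = 15.4
arg = atan2(15.4, -7.1) = 114.7515 degrees

arg(z) = 114.7515 degrees


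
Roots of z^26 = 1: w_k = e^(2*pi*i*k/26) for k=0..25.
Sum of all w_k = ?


The sum of all 26th roots of unity is 0.
Geometric series: (1 - w^26)/(1 - w) = (1-1)/(1-w) = 0 since w^26 = 1, w ≠ 1.
Alternatively: coefficient of z^25 in z^26 - 1 is 0.

0


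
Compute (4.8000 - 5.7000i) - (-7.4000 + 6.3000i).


Real: 4.8 + 7.4 = 12.2
Imag: -5.7 - 6.3 = -12

12.2000 - 12.0000i


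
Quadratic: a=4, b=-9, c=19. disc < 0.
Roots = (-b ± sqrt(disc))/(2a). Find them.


disc = (-9)^2 - 4*4*19 = 81 - 304 = -223
sqrt(|disc|) = sqrt(223) = 14.9332
Real part = 9/(2*4) = 1.1250
Imag part = 14.9332/(2*4) = 1.8666

1.1250 ± 1.8666i


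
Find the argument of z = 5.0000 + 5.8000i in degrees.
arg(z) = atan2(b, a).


Re = 5, Im = 5.8
arg = atan2(5.8, 5) = 49.2364 degrees

arg(z) = 49.2364 degrees


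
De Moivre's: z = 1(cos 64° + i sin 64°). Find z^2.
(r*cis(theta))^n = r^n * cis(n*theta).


r^2 = 1^2 = 1
n*theta = 2*64° = 128° = 128° (mod 360)
a = 1*cos(128°) = -0.6157
b = 1*sin(128°) = 0.7880

1 cis(128°) = -0.6157 + 0.7880i


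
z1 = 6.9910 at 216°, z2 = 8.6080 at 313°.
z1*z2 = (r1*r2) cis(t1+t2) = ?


r = 6.9910 * 8.6080 = 60.1785
theta = 216° + 313° = 529° = 169° (mod 360)

60.1785 cis(169°)


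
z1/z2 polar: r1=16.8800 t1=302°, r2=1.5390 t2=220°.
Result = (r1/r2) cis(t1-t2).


r = 16.8800 / 1.5390 = 10.9682
theta = 302° - 220° = 82° = 82° (mod 360)

10.9682 cis(82°)


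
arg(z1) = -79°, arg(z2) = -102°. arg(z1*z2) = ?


arg(z1*z2) = -79° - 102° = -181°
Normalized to (-180°, 180°]: 179°

179°


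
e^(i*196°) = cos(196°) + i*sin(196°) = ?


cos(196°) = -0.9613
sin(196°) = -0.2756

e^(i*196°) = -0.9613 - 0.2756i


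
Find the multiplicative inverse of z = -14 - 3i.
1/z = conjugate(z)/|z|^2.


|z|^2 = 196+9 = 205
1/z = (-14 + 3i)/205

1/z = -0.0683 + 0.0146i


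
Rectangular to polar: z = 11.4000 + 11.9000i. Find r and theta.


r = sqrt(129.96+141.61) = sqrt(271.57) = 16.4794
theta = atan2(11.9, 11.4) = 46.2293 degrees

r = 16.4794, theta = 46.2293 degrees


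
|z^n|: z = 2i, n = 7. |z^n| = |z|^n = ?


|z| = sqrt(0+4) = sqrt(4) = 2
|z^7| = |z|^7 = 2^7 = 128

|z^7| = 128


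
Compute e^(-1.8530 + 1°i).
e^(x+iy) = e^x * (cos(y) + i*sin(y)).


e^-1.8530 = 0.15677
cos(1°) = 0.9998
sin(1°) = 0.0175
Real = 0.15677*0.9998 = 0.1567
Imag = 0.15677*0.0175 = 0.0027

0.1567 + 0.0027i


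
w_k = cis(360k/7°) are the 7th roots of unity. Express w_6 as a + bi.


Angle = 360*6/7 = 308.5714°
a = cos(308.5714°) = 0.6235
b = sin(308.5714°) = -0.7818

0.6235 - 0.7818i


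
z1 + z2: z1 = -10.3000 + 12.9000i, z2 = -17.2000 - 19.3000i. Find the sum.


Real: -10.3 - 17.2 = -27.5
Imag: 12.9 - 19.3 = -6.4

-27.5000 - 6.4000i


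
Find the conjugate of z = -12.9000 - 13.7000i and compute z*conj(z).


z_bar = -12.9000 + 13.7000i
z*z_bar = (-12.9)^2 + (-13.7)^2 = 166.41 + 187.69 = 354.1

z_bar = -12.9000 + 13.7000i, z*z_bar = 354.1


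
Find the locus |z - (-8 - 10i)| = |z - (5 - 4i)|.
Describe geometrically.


Equal distances means the locus is the perpendicular bisector of z1 and z2.
Midpoint = ((-8+5)/2, (-10+(-4))/2) = (-1.5000, -7.0000)

Perpendicular bisector through (-1.5000, -7.0000)


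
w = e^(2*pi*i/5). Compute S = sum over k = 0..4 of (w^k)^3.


The roots are w_k = w^k with w = e^(2*pi*i/5), and (w^k)^3 = (w^3)^k.
So S = 1 + u + u^2 + ... + u^(4) with u = w^3.
3 = 0*5 + 3, so 3 is not a multiple of 5: u = w^3 ≠ 1 (w is a primitive 5th root), while u^5 = (w^5)^3 = 1.
Geometric series: S = (1 - u^5)/(1 - u) = (1 - 1)/(1 - u) = 0

S = 0


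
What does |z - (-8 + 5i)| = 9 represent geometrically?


|z - z0| = r is a circle with center z0 and radius r.
Center = (-8, 5), radius = 9

Circle with center (-8, 5) and radius 9


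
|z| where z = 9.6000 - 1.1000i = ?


|z| = sqrt(9.6^2 + (-1.1)^2) = sqrt(92.16 + 1.21) = sqrt(93.37) = 9.6628

|z| = 9.6628


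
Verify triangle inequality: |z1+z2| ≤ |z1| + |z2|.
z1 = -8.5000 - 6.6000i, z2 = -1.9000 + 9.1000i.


|z1| = sqrt((-8.5)^2 + (-6.6)^2) = sqrt(115.81) = 10.7615
|z2| = sqrt((-1.9)^2 + 9.1^2) = sqrt(86.42) = 9.2962
z1+z2 = -10.4000 + 2.5000i
|z1+z2| = sqrt(114.41) = 10.6963
|z1|+|z2| = 10.7615 + 9.2962 = 20.0577

|z1+z2| = 10.6963 ≤ |z1|+|z2| = 20.0577 (verified)


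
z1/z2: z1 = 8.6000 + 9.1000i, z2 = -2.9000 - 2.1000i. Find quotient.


Conjugate of z2 = -2.9000 + 2.1000i
Numerator: (8.6000 + 9.1000i)(-2.9000 + 2.1000i) = -44.0500 - 8.3300i
Denominator: (-2.9)^2 + (-2.1)^2 = 12.82
Result = (-44.0500 - 8.3300i)/12.82

-3.4360 - 0.6498i


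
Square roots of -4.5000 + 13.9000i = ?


|z| = sqrt(20.25+193.21) = 14.6103
sqrt((|z|+a)/2) = sqrt((14.6103+(-4.5))/2) = sqrt(5.0551) = 2.2484
sqrt((|z|-a)/2) = sqrt((14.6103-(-4.5))/2) = sqrt(9.5551) = 3.0911

±(2.2484 + 3.0911i) i.e. 2.2484 + 3.0911i and -2.2484 - 3.0911i


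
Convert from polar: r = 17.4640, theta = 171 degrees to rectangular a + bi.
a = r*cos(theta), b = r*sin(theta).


a = 17.4640*cos(171°) = 17.4640*(-0.98769) = -17.2490
b = 17.4640*sin(171°) = 17.4640*0.156434 = 2.7320

-17.2490 + 2.7320i


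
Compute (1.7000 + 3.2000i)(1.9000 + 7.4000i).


Real = 1.7*1.9 - 3.2*7.4 = 3.23 - 23.68 = -20.45
Imag = 1.7*7.4 + 1.9*3.2 = 12.58 + 6.08 = 18.66

-20.4500 + 18.6600i


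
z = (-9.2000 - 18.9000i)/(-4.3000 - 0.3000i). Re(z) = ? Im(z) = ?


Multiply by conjugate: (-9.2000 - 18.9000i)(-4.3000 + 0.3000i) / ((-4.3)^2 + (-0.3)^2)
Numerator real = -9.2*(-4.3) - (18.9)*(-0.3) = 45.23
Numerator imag = -18.9*(-4.3) - (-9.2)*(-0.3) = 78.51
Denominator = 18.58
Re(z) = 45.23/18.58 = 2.4343
Im(z) = 78.51/18.58 = 4.2255

Re(z) = 2.4343, Im(z) = 4.2255


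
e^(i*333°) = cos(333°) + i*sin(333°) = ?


cos(333°) = 0.8910
sin(333°) = -0.4540

e^(i*333°) = 0.8910 - 0.4540i


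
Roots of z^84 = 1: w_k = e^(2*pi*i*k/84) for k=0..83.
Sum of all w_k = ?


The sum of all 84th roots of unity is 0.
Geometric series: (1 - w^84)/(1 - w) = (1-1)/(1-w) = 0 since w^84 = 1, w ≠ 1.
Alternatively: coefficient of z^83 in z^84 - 1 is 0.

0


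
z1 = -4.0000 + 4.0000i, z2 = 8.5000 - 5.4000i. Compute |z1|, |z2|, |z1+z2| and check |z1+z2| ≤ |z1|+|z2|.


|z1| = sqrt((-4)^2 + 4^2) = sqrt(32) = 5.6569
|z2| = sqrt(8.5^2 + (-5.4)^2) = sqrt(101.41) = 10.0703
z1+z2 = 4.5000 - 1.4000i
|z1+z2| = sqrt(22.21) = 4.7127
|z1|+|z2| = 5.6569 + 10.0703 = 15.7272

|z1+z2| = 4.7127 ≤ |z1|+|z2| = 15.7272 (verified)


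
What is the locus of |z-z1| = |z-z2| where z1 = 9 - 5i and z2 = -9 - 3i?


Equal distances means the locus is the perpendicular bisector of z1 and z2.
Midpoint = ((9+(-9))/2, (-5+(-3))/2) = (0, -4.0000)

Perpendicular bisector through (0, -4.0000)


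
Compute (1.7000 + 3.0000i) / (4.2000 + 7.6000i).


Conjugate of z2 = 4.2000 - 7.6000i
Numerator: (1.7000 + 3.0000i)(4.2000 - 7.6000i) = 29.9400 - 0.3200i
Denominator: 4.2^2 + 7.6^2 = 75.4
Result = (29.9400 - 0.3200i)/75.4

0.3971 - 0.0042i


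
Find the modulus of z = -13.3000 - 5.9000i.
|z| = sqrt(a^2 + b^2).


|z| = sqrt((-13.3)^2 + (-5.9)^2) = sqrt(176.89 + 34.81) = sqrt(211.7) = 14.5499

|z| = 14.5499


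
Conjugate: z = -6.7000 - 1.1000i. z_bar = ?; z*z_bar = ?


z_bar = -6.7000 + 1.1000i
z*z_bar = (-6.7)^2 + (-1.1)^2 = 44.89 + 1.21 = 46.1

z_bar = -6.7000 + 1.1000i, z*z_bar = 46.1


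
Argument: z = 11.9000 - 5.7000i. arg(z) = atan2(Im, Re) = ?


Re = 11.9, Im = -5.7
arg = atan2(-5.7, 11.9) = -25.5940 degrees

arg(z) = -25.5940 degrees


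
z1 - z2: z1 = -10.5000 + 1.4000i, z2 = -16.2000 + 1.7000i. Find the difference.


Real: -10.5 + 16.2 = 5.7
Imag: 1.4 - 1.7 = -0.3

5.7000 - 0.3000i


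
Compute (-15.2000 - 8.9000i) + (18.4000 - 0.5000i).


Real: -15.2 + 18.4 = 3.2
Imag: -8.9 - 0.5 = -9.4

3.2000 - 9.4000i


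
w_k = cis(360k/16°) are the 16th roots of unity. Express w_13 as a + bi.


Angle = 360*13/16 = 292.5°
a = cos(292.5°) = 0.3827
b = sin(292.5°) = -0.9239

0.3827 - 0.9239i


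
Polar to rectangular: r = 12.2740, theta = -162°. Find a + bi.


a = 12.2740*cos(-162°) = 12.2740*(-0.95106) = -11.6733
b = 12.2740*sin(-162°) = 12.2740*(-0.30902) = -3.7929

-11.6733 - 3.7929i


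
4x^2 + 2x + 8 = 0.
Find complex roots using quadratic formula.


disc = 2^2 - 4*4*8 = 4 - 128 = -124
sqrt(|disc|) = sqrt(124) = 11.1355
Real part = -2/(2*4) = -0.2500
Imag part = 11.1355/(2*4) = 1.3919

-0.2500 ± 1.3919i


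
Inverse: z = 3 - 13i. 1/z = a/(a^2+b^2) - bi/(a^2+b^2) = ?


|z|^2 = 9+169 = 178
1/z = (3 + 13i)/178

1/z = 0.0169 + 0.0730i


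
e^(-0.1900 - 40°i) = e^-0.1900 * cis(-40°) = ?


e^-0.1900 = 0.8270
cos(-40°) = 0.766
sin(-40°) = -0.6428
Real = 0.8270*0.766 = 0.6335
Imag = 0.8270*(-0.6428) = -0.5316

0.6335 - 0.5316i


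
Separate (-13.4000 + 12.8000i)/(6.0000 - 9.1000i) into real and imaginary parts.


Multiply by conjugate: (-13.4000 + 12.8000i)(6.0000 + 9.1000i) / (6^2 + (-9.1)^2)
Numerator real = -13.4*6 + 12.8*(-9.1) = -196.88
Numerator imag = 12.8*6 - (-13.4)*(-9.1) = -45.14
Denominator = 118.81
Re(z) = -196.88/118.81 = -1.6571
Im(z) = -45.14/118.81 = -0.3799

Re(z) = -1.6571, Im(z) = -0.3799


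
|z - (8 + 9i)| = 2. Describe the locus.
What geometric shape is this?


|z - z0| = r is a circle with center z0 and radius r.
Center = (8, 9), radius = 2

Circle with center (8, 9) and radius 2


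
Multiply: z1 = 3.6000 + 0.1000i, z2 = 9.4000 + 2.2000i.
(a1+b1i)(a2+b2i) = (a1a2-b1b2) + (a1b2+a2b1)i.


Real = 3.6*9.4 - 0.1*2.2 = 33.84 - 0.22 = 33.62
Imag = 3.6*2.2 + 9.4*0.1 = 7.92 + 0.94 = 8.86

33.6200 + 8.8600i


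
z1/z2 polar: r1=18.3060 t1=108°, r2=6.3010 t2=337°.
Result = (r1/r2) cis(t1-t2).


r = 18.3060 / 6.3010 = 2.9053
theta = 108° - 337° = -229° = 131° (mod 360)

2.9053 cis(131°)


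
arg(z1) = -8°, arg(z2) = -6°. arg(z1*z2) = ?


arg(z1*z2) = -8° - 6° = -14°
Normalized to (-180°, 180°]: -14°

-14°


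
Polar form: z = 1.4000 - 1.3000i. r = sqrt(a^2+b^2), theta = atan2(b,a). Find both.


r = sqrt(1.96+1.69) = sqrt(3.65) = 1.9105
theta = atan2(-1.3, 1.4) = -42.8789 degrees

r = 1.9105, theta = -42.8789 degrees


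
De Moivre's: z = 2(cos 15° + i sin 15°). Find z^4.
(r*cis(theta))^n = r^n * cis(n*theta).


r^4 = 2^4 = 16
n*theta = 4*15° = 60° = 60° (mod 360)
a = 16*cos(60°) = 8.0000
b = 16*sin(60°) = 13.8564

16 cis(60°) = 8.0000 + 13.8564i


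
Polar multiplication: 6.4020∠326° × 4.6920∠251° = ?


r = 6.4020 * 4.6920 = 30.0382
theta = 326° + 251° = 577° = 217° (mod 360)

30.0382 cis(217°)


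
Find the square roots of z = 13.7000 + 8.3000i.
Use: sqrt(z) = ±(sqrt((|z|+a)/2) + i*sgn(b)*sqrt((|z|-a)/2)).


|z| = sqrt(187.69+68.89) = 16.0181
sqrt((|z|+a)/2) = sqrt((16.0181+13.7)/2) = sqrt(14.8591) = 3.8547
sqrt((|z|-a)/2) = sqrt((16.0181-13.7)/2) = sqrt(1.1591) = 1.0766

±(3.8547 + 1.0766i) i.e. 3.8547 + 1.0766i and -3.8547 - 1.0766i


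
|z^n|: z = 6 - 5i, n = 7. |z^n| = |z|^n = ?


|z| = sqrt(36+25) = sqrt(61) = 7.8102
|z^7| = |z|^7 = (sqrt(61))^7 = 61^3 * sqrt(61) = 226981*sqrt(61)

|z^7| = 226981*sqrt(61) ≈ 1772778.2817


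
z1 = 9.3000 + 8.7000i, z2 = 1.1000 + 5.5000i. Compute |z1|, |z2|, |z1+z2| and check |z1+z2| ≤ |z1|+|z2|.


|z1| = sqrt(9.3^2 + 8.7^2) = sqrt(162.18) = 12.7350
|z2| = sqrt(1.1^2 + 5.5^2) = sqrt(31.46) = 5.6089
z1+z2 = 10.4000 + 14.2000i
|z1+z2| = sqrt(309.8) = 17.6011
|z1|+|z2| = 12.7350 + 5.6089 = 18.3439

|z1+z2| = 17.6011 ≤ |z1|+|z2| = 18.3439 (verified)


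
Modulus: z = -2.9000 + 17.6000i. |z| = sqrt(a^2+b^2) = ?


|z| = sqrt((-2.9)^2 + 17.6^2) = sqrt(8.41 + 309.76) = sqrt(318.17) = 17.8373

|z| = 17.8373


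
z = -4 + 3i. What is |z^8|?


|z| = sqrt(16+9) = sqrt(25) = 5
|z^8| = |z|^8 = 5^8 = 390625

|z^8| = 390625


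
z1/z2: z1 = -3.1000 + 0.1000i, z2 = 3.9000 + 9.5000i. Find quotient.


Conjugate of z2 = 3.9000 - 9.5000i
Numerator: (-3.1000 + 0.1000i)(3.9000 - 9.5000i) = -11.1400 + 29.8400i
Denominator: 3.9^2 + 9.5^2 = 105.46
Result = (-11.1400 + 29.8400i)/105.46

-0.1056 + 0.2830i


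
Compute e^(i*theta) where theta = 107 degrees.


cos(107°) = -0.2924
sin(107°) = 0.9563

e^(i*107°) = -0.2924 + 0.9563i


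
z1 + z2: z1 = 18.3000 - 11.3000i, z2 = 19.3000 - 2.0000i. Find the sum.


Real: 18.3 + 19.3 = 37.6
Imag: -11.3 - 2 = -13.3

37.6000 - 13.3000i


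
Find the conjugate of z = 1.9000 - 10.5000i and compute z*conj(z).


z_bar = 1.9000 + 10.5000i
z*z_bar = 1.9^2 + (-10.5)^2 = 3.61 + 110.25 = 113.86

z_bar = 1.9000 + 10.5000i, z*z_bar = 113.86


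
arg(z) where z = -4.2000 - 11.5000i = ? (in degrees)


Re = -4.2, Im = -11.5
arg = atan2(-11.5, -4.2) = -110.0631 degrees

arg(z) = -110.0631 degrees


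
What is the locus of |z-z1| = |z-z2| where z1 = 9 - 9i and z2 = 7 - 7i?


Equal distances means the locus is the perpendicular bisector of z1 and z2.
Midpoint = ((9+7)/2, (-9+(-7))/2) = (8.0000, -8.0000)

Perpendicular bisector through (8.0000, -8.0000)


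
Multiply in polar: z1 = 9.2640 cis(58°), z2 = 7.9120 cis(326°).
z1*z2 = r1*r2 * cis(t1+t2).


r = 9.2640 * 7.9120 = 73.2968
theta = 58° + 326° = 384° = 24° (mod 360)

73.2968 cis(24°)


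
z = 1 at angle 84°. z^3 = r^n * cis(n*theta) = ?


r^3 = 1^3 = 1
n*theta = 3*84° = 252° = 252° (mod 360)
a = 1*cos(252°) = -0.3090
b = 1*sin(252°) = -0.9511

1 cis(252°) = -0.3090 - 0.9511i


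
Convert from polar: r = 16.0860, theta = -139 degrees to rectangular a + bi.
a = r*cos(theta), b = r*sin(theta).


a = 16.0860*cos(-139°) = 16.0860*(-0.75471) = -12.1403
b = 16.0860*sin(-139°) = 16.0860*(-0.65606) = -10.5534

-12.1403 - 10.5534i


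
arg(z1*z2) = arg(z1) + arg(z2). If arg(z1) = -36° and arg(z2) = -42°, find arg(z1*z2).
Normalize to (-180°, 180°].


arg(z1*z2) = -36° - 42° = -78°
Normalized to (-180°, 180°]: -78°

-78°


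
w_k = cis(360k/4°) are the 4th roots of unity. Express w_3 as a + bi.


Angle = 360*3/4 = 270°
a = cos(270°) = 0
b = sin(270°) = -1.0000

0 - 1.0000i


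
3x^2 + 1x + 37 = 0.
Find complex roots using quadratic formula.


disc = 1^2 - 4*3*37 = 1 - 444 = -443
sqrt(|disc|) = sqrt(443) = 21.0476
Real part = -1/(2*3) = -0.1667
Imag part = 21.0476/(2*3) = 3.5079

-0.1667 ± 3.5079i


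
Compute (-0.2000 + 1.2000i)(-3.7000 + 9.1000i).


Real = -0.2*(-3.7) - 1.2*9.1 = 0.74 - 10.92 = -10.18
Imag = -0.2*9.1 - (3.7)*1.2 = -1.82 - (4.44) = -6.26

-10.1800 - 6.2600i


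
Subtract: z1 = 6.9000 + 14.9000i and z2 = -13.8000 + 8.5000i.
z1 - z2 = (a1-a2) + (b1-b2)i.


Real: 6.9 + 13.8 = 20.7
Imag: 14.9 - 8.5 = 6.4

20.7000 + 6.4000i


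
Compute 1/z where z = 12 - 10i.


|z|^2 = 144+100 = 244
1/z = (12 + 10i)/244

1/z = 0.0492 + 0.0410i


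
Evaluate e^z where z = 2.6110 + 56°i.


e^2.6110 = 13.6127
cos(56°) = 0.55919
sin(56°) = 0.829038
Real = 13.6127*0.55919 = 7.6121
Imag = 13.6127*0.829038 = 11.2854

7.6121 + 11.2854i


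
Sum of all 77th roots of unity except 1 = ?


With w = e^(2*pi*i/77), all 77 of the 77th roots of unity w^0 = 1, w, ..., w^(76) sum to 0: 1 + w + ... + w^(76) = (1 - w^77)/(1 - w) = 0 since w^77 = 1, w ≠ 1.
Removing the root 1: w + w^2 + ... + w^(76) = 0 - 1 = -1

Sum = -1


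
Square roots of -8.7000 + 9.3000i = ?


|z| = sqrt(75.69+86.49) = 12.7350
sqrt((|z|+a)/2) = sqrt((12.7350+(-8.7))/2) = sqrt(2.0175) = 1.4204
sqrt((|z|-a)/2) = sqrt((12.7350-(-8.7))/2) = sqrt(10.7175) = 3.2738

±(1.4204 + 3.2738i) i.e. 1.4204 + 3.2738i and -1.4204 - 3.2738i


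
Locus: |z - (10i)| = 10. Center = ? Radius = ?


|z - z0| = r is a circle with center z0 and radius r.
Center = (0, 10), radius = 10

Circle with center (0, 10) and radius 10


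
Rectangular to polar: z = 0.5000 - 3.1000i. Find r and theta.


r = sqrt(0.25+9.61) = sqrt(9.86) = 3.1401
theta = atan2(-3.1, 0.5) = -80.8377 degrees

r = 3.1401, theta = -80.8377 degrees


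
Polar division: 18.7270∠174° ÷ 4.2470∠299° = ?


r = 18.7270 / 4.2470 = 4.4095
theta = 174° - 299° = -125° = 235° (mod 360)

4.4095 cis(235°)


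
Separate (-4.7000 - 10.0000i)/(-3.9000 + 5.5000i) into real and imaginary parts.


Multiply by conjugate: (-4.7000 - 10.0000i)(-3.9000 - 5.5000i) / ((-3.9)^2 + 5.5^2)
Numerator real = -4.7*(-3.9) - (10)*5.5 = -36.67
Numerator imag = -10*(-3.9) - (-4.7)*5.5 = 64.85
Denominator = 45.46
Re(z) = -36.67/45.46 = -0.8066
Im(z) = 64.85/45.46 = 1.4265

Re(z) = -0.8066, Im(z) = 1.4265


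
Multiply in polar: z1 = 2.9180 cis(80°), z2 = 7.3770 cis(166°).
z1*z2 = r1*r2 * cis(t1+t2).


r = 2.9180 * 7.3770 = 21.5261
theta = 80° + 166° = 246° = 246° (mod 360)

21.5261 cis(246°)


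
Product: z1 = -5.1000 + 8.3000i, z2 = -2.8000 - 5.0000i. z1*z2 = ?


Real = -5.1*(-2.8) - 8.3*(-5) = 14.28 - (-41.5) = 55.78
Imag = -5.1*(-5) - (2.8)*8.3 = 25.5 - (23.24) = 2.26

55.7800 + 2.2600i


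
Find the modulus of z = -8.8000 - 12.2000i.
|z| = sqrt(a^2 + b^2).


|z| = sqrt((-8.8)^2 + (-12.2)^2) = sqrt(77.44 + 148.84) = sqrt(226.28) = 15.0426

|z| = 15.0426


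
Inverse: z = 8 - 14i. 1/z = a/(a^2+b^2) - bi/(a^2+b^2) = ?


|z|^2 = 64+196 = 260
1/z = (8 + 14i)/260

1/z = 0.0308 + 0.0538i


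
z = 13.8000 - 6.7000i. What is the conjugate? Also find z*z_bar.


z_bar = 13.8000 + 6.7000i
z*z_bar = 13.8^2 + (-6.7)^2 = 190.44 + 44.89 = 235.33

z_bar = 13.8000 + 6.7000i, z*z_bar = 235.33


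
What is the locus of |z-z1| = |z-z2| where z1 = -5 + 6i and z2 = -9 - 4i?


Equal distances means the locus is the perpendicular bisector of z1 and z2.
Midpoint = ((-5+(-9))/2, (6+(-4))/2) = (-7.0000, 1.0000)

Perpendicular bisector through (-7.0000, 1.0000)


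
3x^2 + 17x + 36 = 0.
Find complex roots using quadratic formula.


disc = 17^2 - 4*3*36 = 289 - 432 = -143
sqrt(|disc|) = sqrt(143) = 11.9583
Real part = -17/(2*3) = -2.8333
Imag part = 11.9583/(2*3) = 1.9930

-2.8333 ± 1.9930i


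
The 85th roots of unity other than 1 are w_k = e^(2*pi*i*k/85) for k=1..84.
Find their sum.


With w = e^(2*pi*i/85), all 85 of the 85th roots of unity w^0 = 1, w, ..., w^(84) sum to 0: 1 + w + ... + w^(84) = (1 - w^85)/(1 - w) = 0 since w^85 = 1, w ≠ 1.
Removing the root 1: w + w^2 + ... + w^(84) = 0 - 1 = -1

Sum = -1


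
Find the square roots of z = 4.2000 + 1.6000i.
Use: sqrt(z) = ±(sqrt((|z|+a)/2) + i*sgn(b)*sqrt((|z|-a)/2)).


|z| = sqrt(17.64+2.56) = 4.4944
sqrt((|z|+a)/2) = sqrt((4.4944+4.2)/2) = sqrt(4.3472) = 2.0850
sqrt((|z|-a)/2) = sqrt((4.4944-4.2)/2) = sqrt(0.1472) = 0.3837

±(2.0850 + 0.3837i) i.e. 2.0850 + 0.3837i and -2.0850 - 0.3837i


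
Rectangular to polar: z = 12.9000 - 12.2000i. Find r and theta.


r = sqrt(166.41+148.84) = sqrt(315.25) = 17.7553
theta = atan2(-12.2, 12.9) = -43.4025 degrees

r = 17.7553, theta = -43.4025 degrees


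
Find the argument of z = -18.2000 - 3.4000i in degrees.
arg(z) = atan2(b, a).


Re = -18.2, Im = -3.4
arg = atan2(-3.4, -18.2) = -169.4184 degrees

arg(z) = -169.4184 degrees


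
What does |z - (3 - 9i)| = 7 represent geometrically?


|z - z0| = r is a circle with center z0 and radius r.
Center = (3, -9), radius = 7

Circle with center (3, -9) and radius 7


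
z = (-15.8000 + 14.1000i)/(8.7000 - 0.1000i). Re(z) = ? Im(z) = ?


Multiply by conjugate: (-15.8000 + 14.1000i)(8.7000 + 0.1000i) / (8.7^2 + (-0.1)^2)
Numerator real = -15.8*8.7 + 14.1*(-0.1) = -138.87
Numerator imag = 14.1*8.7 - (-15.8)*(-0.1) = 121.09
Denominator = 75.7
Re(z) = -138.87/75.7 = -1.8345
Im(z) = 121.09/75.7 = 1.5996

Re(z) = -1.8345, Im(z) = 1.5996


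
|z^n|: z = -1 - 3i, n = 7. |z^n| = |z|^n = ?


|z| = sqrt(1+9) = sqrt(10) = 3.1623
|z^7| = |z|^7 = (sqrt(10))^7 = 10^3 * sqrt(10) = 1000*sqrt(10)

|z^7| = 1000*sqrt(10) ≈ 3162.2777


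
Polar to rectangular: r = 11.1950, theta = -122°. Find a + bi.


a = 11.1950*cos(-122°) = 11.1950*(-0.529919) = -5.9324
b = 11.1950*sin(-122°) = 11.1950*(-0.84805) = -9.4939

-5.9324 - 9.4939i


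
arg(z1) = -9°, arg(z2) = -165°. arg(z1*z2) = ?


arg(z1*z2) = -9° - 165° = -174°
Normalized to (-180°, 180°]: -174°

-174°


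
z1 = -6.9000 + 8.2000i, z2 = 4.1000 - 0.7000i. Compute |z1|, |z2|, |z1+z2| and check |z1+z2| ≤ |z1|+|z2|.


|z1| = sqrt((-6.9)^2 + 8.2^2) = sqrt(114.85) = 10.7168
|z2| = sqrt(4.1^2 + (-0.7)^2) = sqrt(17.3) = 4.1593
z1+z2 = -2.8000 + 7.5000i
|z1+z2| = sqrt(64.09) = 8.0056
|z1|+|z2| = 10.7168 + 4.1593 = 14.8761

|z1+z2| = 8.0056 ≤ |z1|+|z2| = 14.8761 (verified)


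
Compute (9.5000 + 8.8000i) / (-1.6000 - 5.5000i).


Conjugate of z2 = -1.6000 + 5.5000i
Numerator: (9.5000 + 8.8000i)(-1.6000 + 5.5000i) = -63.6000 + 38.1700i
Denominator: (-1.6)^2 + (-5.5)^2 = 32.81
Result = (-63.6000 + 38.1700i)/32.81

-1.9384 + 1.1634i


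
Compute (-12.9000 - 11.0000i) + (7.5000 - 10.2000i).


Real: -12.9 + 7.5 = -5.4
Imag: -11 - 10.2 = -21.2

-5.4000 - 21.2000i


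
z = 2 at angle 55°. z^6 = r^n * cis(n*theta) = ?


r^6 = 2^6 = 64
n*theta = 6*55° = 330° = 330° (mod 360)
a = 64*cos(330°) = 55.4256
b = 64*sin(330°) = -32.0000

64 cis(330°) = 55.4256 - 32.0000i


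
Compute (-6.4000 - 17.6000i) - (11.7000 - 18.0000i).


Real: -6.4 - 11.7 = -18.1
Imag: -17.6 + 18 = 0.4

-18.1000 + 0.4000i


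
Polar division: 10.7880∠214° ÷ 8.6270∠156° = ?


r = 10.7880 / 8.6270 = 1.2505
theta = 214° - 156° = 58° = 58° (mod 360)

1.2505 cis(58°)


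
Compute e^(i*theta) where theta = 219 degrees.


cos(219°) = -0.7771
sin(219°) = -0.6293

e^(i*219°) = -0.7771 - 0.6293i


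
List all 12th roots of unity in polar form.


The 12th roots of unity are cis(360k/12°) for k=0..11
Angle step = 360/12 = 30°
Primitive root: cis(30°)
Primitive root = 0.8660 + 0.5000i

12 roots at angles: 0°, 30°, 60°, 90°, 120°, 150°, 180°, 210°, 240°, 270°, 300°, 330°


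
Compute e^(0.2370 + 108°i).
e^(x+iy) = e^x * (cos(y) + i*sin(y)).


e^0.2370 = 1.2674
cos(108°) = -0.30902
sin(108°) = 0.9511
Real = 1.2674*(-0.30902) = -0.3917
Imag = 1.2674*0.9511 = 1.2054

-0.3917 + 1.2054i


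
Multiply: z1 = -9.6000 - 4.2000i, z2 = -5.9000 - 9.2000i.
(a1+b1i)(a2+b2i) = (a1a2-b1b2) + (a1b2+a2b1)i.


Real = -9.6*(-5.9) - (-4.2)*(-9.2) = 56.64 - 38.64 = 18
Imag = -9.6*(-9.2) - (5.9)*(-4.2) = 88.32 + 24.78 = 113.1

18.0000 + 113.1000i


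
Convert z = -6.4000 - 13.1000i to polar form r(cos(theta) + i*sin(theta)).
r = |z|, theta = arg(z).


r = sqrt(40.96+171.61) = sqrt(212.57) = 14.5798
theta = atan2(-13.1, -6.4) = -116.0378 degrees

r = 14.5798, theta = -116.0378 degrees


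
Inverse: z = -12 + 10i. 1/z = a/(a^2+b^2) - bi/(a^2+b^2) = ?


|z|^2 = 144+100 = 244
1/z = (-12 - 10i)/244

1/z = -0.0492 - 0.0410i


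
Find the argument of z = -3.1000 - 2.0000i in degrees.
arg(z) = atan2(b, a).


Re = -3.1, Im = -2
arg = atan2(-2, -3.1) = -147.1715 degrees

arg(z) = -147.1715 degrees


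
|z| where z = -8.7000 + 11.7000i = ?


|z| = sqrt((-8.7)^2 + 11.7^2) = sqrt(75.69 + 136.89) = sqrt(212.58) = 14.5801

|z| = 14.5801


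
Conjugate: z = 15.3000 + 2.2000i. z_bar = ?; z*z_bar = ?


z_bar = 15.3000 - 2.2000i
z*z_bar = 15.3^2 + 2.2^2 = 234.09 + 4.84 = 238.93

z_bar = 15.3000 - 2.2000i, z*z_bar = 238.93


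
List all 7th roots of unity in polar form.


The 7th roots of unity are cis(360k/7°) for k=0..6
Angle step = 360/7 = 51.4286°
Primitive root: cis(51.4286°)
Primitive root = 0.6235 + 0.7818i

7 roots at angles: 0°, 51.4286°, 102.8571°, 154.2857°, 205.7143°, 257.1429°, 308.5714°


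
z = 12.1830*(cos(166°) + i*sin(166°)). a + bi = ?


a = 12.1830*cos(166°) = 12.1830*(-0.970296) = -11.8211
b = 12.1830*sin(166°) = 12.1830*0.24192 = 2.9473

-11.8211 + 2.9473i


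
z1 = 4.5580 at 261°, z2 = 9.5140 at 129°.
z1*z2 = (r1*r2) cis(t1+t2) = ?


r = 4.5580 * 9.5140 = 43.3648
theta = 261° + 129° = 390° = 30° (mod 360)

43.3648 cis(30°)


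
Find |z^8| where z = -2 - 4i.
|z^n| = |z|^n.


|z| = sqrt(4+16) = sqrt(20) = 4.4721
|z^8| = |z|^8 = (sqrt(20))^8 = 20^4 = 160000

|z^8| = 160000


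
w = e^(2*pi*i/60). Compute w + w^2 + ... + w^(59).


With w = e^(2*pi*i/60), all 60 of the 60th roots of unity w^0 = 1, w, ..., w^(59) sum to 0: 1 + w + ... + w^(59) = (1 - w^60)/(1 - w) = 0 since w^60 = 1, w ≠ 1.
Removing the root 1: w + w^2 + ... + w^(59) = 0 - 1 = -1

Sum = -1


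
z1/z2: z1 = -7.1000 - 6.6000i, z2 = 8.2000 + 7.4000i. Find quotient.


Conjugate of z2 = 8.2000 - 7.4000i
Numerator: (-7.1000 - 6.6000i)(8.2000 - 7.4000i) = -107.0600 - 1.5800i
Denominator: 8.2^2 + 7.4^2 = 122
Result = (-107.0600 - 1.5800i)/122

-0.8775 - 0.0130i


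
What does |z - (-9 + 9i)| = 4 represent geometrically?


|z - z0| = r is a circle with center z0 and radius r.
Center = (-9, 9), radius = 4

Circle with center (-9, 9) and radius 4


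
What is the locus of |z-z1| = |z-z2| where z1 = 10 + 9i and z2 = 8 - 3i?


Equal distances means the locus is the perpendicular bisector of z1 and z2.
Midpoint = ((10+8)/2, (9+(-3))/2) = (9.0000, 3.0000)

Perpendicular bisector through (9.0000, 3.0000)


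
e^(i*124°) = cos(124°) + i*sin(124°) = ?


cos(124°) = -0.5592
sin(124°) = 0.8290

e^(i*124°) = -0.5592 + 0.8290i


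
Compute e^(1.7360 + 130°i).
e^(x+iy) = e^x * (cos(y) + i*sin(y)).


e^1.7360 = 5.6746
cos(130°) = -0.6428
sin(130°) = 0.76604
Real = 5.6746*(-0.6428) = -3.6476
Imag = 5.6746*0.76604 = 4.3470

-3.6476 + 4.3470i


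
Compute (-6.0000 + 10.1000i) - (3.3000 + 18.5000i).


Real: -6 - 3.3 = -9.3
Imag: 10.1 - 18.5 = -8.4

-9.3000 - 8.4000i


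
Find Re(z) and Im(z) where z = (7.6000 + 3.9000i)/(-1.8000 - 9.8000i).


Multiply by conjugate: (7.6000 + 3.9000i)(-1.8000 + 9.8000i) / ((-1.8)^2 + (-9.8)^2)
Numerator real = 7.6*(-1.8) + 3.9*(-9.8) = -51.9
Numerator imag = 3.9*(-1.8) - 7.6*(-9.8) = 67.46
Denominator = 99.28
Re(z) = -51.9/99.28 = -0.5228
Im(z) = 67.46/99.28 = 0.6795

Re(z) = -0.5228, Im(z) = 0.6795


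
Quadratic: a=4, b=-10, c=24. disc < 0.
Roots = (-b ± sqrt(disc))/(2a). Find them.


disc = (-10)^2 - 4*4*24 = 100 - 384 = -284
sqrt(|disc|) = sqrt(284) = 16.8523
Real part = 10/(2*4) = 1.2500
Imag part = 16.8523/(2*4) = 2.1065

1.2500 ± 2.1065i


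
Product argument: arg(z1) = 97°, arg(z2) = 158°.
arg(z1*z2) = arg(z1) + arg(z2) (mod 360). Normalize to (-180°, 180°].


arg(z1*z2) = 97° + 158° = 255°
Normalized to (-180°, 180°]: -105°

-105°


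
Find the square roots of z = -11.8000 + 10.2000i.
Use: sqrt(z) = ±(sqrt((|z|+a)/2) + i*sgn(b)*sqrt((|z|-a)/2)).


|z| = sqrt(139.24+104.04) = 15.5974
sqrt((|z|+a)/2) = sqrt((15.5974+(-11.8))/2) = sqrt(1.8987) = 1.3779
sqrt((|z|-a)/2) = sqrt((15.5974-(-11.8))/2) = sqrt(13.6987) = 3.7012

±(1.3779 + 3.7012i) i.e. 1.3779 + 3.7012i and -1.3779 - 3.7012i


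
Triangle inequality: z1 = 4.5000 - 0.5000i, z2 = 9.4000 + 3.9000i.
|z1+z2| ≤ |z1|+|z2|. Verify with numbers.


|z1| = sqrt(4.5^2 + (-0.5)^2) = sqrt(20.5) = 4.5277
|z2| = sqrt(9.4^2 + 3.9^2) = sqrt(103.57) = 10.1769
z1+z2 = 13.9000 + 3.4000i
|z1+z2| = sqrt(204.77) = 14.3098
|z1|+|z2| = 4.5277 + 10.1769 = 14.7046

|z1+z2| = 14.3098 ≤ |z1|+|z2| = 14.7046 (verified)


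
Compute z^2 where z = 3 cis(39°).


r^2 = 3^2 = 9
n*theta = 2*39° = 78° = 78° (mod 360)
a = 9*cos(78°) = 1.8712
b = 9*sin(78°) = 8.8033

9 cis(78°) = 1.8712 + 8.8033i


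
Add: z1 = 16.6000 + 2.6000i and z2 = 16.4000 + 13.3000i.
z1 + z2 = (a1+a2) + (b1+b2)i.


Real: 16.6 + 16.4 = 33
Imag: 2.6 + 13.3 = 15.9

33.0000 + 15.9000i


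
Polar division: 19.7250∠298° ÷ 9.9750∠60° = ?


r = 19.7250 / 9.9750 = 1.9774
theta = 298° - 60° = 238° = 238° (mod 360)

1.9774 cis(238°)


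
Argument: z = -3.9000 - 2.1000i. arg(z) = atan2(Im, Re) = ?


Re = -3.9, Im = -2.1
arg = atan2(-2.1, -3.9) = -151.6992 degrees

arg(z) = -151.6992 degrees


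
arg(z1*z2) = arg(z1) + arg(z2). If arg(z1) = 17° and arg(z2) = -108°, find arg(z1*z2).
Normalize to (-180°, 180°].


arg(z1*z2) = 17° - 108° = -91°
Normalized to (-180°, 180°]: -91°

-91°


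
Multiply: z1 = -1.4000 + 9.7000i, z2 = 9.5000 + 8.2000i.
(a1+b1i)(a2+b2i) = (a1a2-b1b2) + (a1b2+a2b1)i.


Real = -1.4*9.5 - 9.7*8.2 = -13.3 - 79.54 = -92.84
Imag = -1.4*8.2 + 9.5*9.7 = -11.48 + 92.15 = 80.67

-92.8400 + 80.6700i


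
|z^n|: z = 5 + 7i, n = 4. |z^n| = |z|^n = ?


|z| = sqrt(25+49) = sqrt(74) = 8.6023
|z^4| = |z|^4 = (sqrt(74))^4 = 74^2 = 5476

|z^4| = 5476


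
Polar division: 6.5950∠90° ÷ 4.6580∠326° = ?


r = 6.5950 / 4.6580 = 1.4158
theta = 90° - 326° = -236° = 124° (mod 360)

1.4158 cis(124°)


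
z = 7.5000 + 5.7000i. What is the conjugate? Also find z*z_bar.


z_bar = 7.5000 - 5.7000i
z*z_bar = 7.5^2 + 5.7^2 = 56.25 + 32.49 = 88.74

z_bar = 7.5000 - 5.7000i, z*z_bar = 88.74


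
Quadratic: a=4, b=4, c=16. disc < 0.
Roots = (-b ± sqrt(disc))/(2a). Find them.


disc = 4^2 - 4*4*16 = 16 - 256 = -240
sqrt(|disc|) = sqrt(240) = 15.4919
Real part = -4/(2*4) = -0.5000
Imag part = 15.4919/(2*4) = 1.9365

-0.5000 ± 1.9365i


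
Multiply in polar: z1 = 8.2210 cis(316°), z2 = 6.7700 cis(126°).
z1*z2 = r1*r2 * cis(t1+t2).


r = 8.2210 * 6.7700 = 55.6562
theta = 316° + 126° = 442° = 82° (mod 360)

55.6562 cis(82°)


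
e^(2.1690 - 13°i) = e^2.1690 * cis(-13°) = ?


e^2.1690 = 8.7495
cos(-13°) = 0.97437
sin(-13°) = -0.22495
Real = 8.7495*0.97437 = 8.5253
Imag = 8.7495*(-0.22495) = -1.9682

8.5253 - 1.9682i


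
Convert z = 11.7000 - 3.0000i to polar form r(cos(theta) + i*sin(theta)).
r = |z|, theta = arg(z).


r = sqrt(136.89+9) = sqrt(145.89) = 12.0785
theta = atan2(-3, 11.7) = -14.3814 degrees

r = 12.0785, theta = -14.3814 degrees


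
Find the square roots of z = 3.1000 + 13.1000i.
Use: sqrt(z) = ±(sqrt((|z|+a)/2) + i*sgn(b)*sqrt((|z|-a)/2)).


|z| = sqrt(9.61+171.61) = 13.4618
sqrt((|z|+a)/2) = sqrt((13.4618+3.1)/2) = sqrt(8.2809) = 2.8777
sqrt((|z|-a)/2) = sqrt((13.4618-3.1)/2) = sqrt(5.1809) = 2.2762

±(2.8777 + 2.2762i) i.e. 2.8777 + 2.2762i and -2.8777 - 2.2762i


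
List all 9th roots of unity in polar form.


The 9th roots of unity are cis(360k/9°) for k=0..8
Angle step = 360/9 = 40°
Primitive root: cis(40°)
Primitive root = 0.7660 + 0.6428i

9 roots at angles: 0°, 40°, 80°, 120°, 160°, 200°, 240°, 280°, 320°


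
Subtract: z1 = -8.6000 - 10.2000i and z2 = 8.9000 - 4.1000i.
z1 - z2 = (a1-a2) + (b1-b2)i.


Real: -8.6 - 8.9 = -17.5
Imag: -10.2 + 4.1 = -6.1

-17.5000 - 6.1000i


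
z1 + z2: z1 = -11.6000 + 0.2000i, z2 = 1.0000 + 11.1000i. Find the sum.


Real: -11.6 + 1 = -10.6
Imag: 0.2 + 11.1 = 11.3

-10.6000 + 11.3000i


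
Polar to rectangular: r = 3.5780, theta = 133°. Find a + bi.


a = 3.5780*cos(133°) = 3.5780*(-0.682) = -2.4402
b = 3.5780*sin(133°) = 3.5780*0.73135 = 2.6168

-2.4402 + 2.6168i


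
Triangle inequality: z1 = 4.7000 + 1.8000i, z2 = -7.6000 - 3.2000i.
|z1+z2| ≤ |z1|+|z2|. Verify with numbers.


|z1| = sqrt(4.7^2 + 1.8^2) = sqrt(25.33) = 5.0329
|z2| = sqrt((-7.6)^2 + (-3.2)^2) = sqrt(68) = 8.2462
z1+z2 = -2.9000 - 1.4000i
|z1+z2| = sqrt(10.37) = 3.2202
|z1|+|z2| = 5.0329 + 8.2462 = 13.2791

|z1+z2| = 3.2202 ≤ |z1|+|z2| = 13.2791 (verified)


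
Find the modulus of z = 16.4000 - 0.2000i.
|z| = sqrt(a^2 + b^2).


|z| = sqrt(16.4^2 + (-0.2)^2) = sqrt(268.96 + 0.04) = sqrt(269) = 16.4012

|z| = 16.4012


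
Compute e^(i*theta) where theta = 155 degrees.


cos(155°) = -0.9063
sin(155°) = 0.4226

e^(i*155°) = -0.9063 + 0.4226i


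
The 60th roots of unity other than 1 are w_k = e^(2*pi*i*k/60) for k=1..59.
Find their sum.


With w = e^(2*pi*i/60), all 60 of the 60th roots of unity w^0 = 1, w, ..., w^(59) sum to 0: 1 + w + ... + w^(59) = (1 - w^60)/(1 - w) = 0 since w^60 = 1, w ≠ 1.
Removing the root 1: w + w^2 + ... + w^(59) = 0 - 1 = -1

Sum = -1


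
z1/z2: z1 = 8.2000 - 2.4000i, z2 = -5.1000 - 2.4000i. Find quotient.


Conjugate of z2 = -5.1000 + 2.4000i
Numerator: (8.2000 - 2.4000i)(-5.1000 + 2.4000i) = -36.0600 + 31.9200i
Denominator: (-5.1)^2 + (-2.4)^2 = 31.77
Result = (-36.0600 + 31.9200i)/31.77

-1.1350 + 1.0047i


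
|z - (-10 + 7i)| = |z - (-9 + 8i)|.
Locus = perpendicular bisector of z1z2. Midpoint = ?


Equal distances means the locus is the perpendicular bisector of z1 and z2.
Midpoint = ((-10+(-9))/2, (7+8)/2) = (-9.5000, 7.5000)

Perpendicular bisector through (-9.5000, 7.5000)


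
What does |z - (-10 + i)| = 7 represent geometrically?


|z - z0| = r is a circle with center z0 and radius r.
Center = (-10, 1), radius = 7

Circle with center (-10, 1) and radius 7


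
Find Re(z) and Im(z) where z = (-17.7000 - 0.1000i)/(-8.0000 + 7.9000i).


Multiply by conjugate: (-17.7000 - 0.1000i)(-8.0000 - 7.9000i) / ((-8)^2 + 7.9^2)
Numerator real = -17.7*(-8) - (0.1)*7.9 = 140.81
Numerator imag = -0.1*(-8) - (-17.7)*7.9 = 140.63
Denominator = 126.41
Re(z) = 140.81/126.41 = 1.1139
Im(z) = 140.63/126.41 = 1.1125

Re(z) = 1.1139, Im(z) = 1.1125


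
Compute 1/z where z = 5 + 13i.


|z|^2 = 25+169 = 194
1/z = (5 - 13i)/194

1/z = 0.0258 - 0.0670i


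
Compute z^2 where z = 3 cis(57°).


r^2 = 3^2 = 9
n*theta = 2*57° = 114° = 114° (mod 360)
a = 9*cos(114°) = -3.6606
b = 9*sin(114°) = 8.2219

9 cis(114°) = -3.6606 + 8.2219i


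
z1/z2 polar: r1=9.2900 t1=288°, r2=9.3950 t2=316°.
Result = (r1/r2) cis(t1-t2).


r = 9.2900 / 9.3950 = 0.9888
theta = 288° - 316° = -28° = 332° (mod 360)

0.9888 cis(332°)


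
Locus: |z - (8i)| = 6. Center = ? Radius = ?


|z - z0| = r is a circle with center z0 and radius r.
Center = (0, 8), radius = 6

Circle with center (0, 8) and radius 6


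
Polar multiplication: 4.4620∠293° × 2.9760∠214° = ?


r = 4.4620 * 2.9760 = 13.2789
theta = 293° + 214° = 507° = 147° (mod 360)

13.2789 cis(147°)


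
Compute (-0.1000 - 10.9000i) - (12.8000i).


Real: -0.1 - 0 = -0.1
Imag: -10.9 - 12.8 = -23.7

-0.1000 - 23.7000i


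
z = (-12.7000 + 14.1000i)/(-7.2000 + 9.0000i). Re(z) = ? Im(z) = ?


Multiply by conjugate: (-12.7000 + 14.1000i)(-7.2000 - 9.0000i) / ((-7.2)^2 + 9^2)
Numerator real = -12.7*(-7.2) + 14.1*9 = 218.34
Numerator imag = 14.1*(-7.2) - (-12.7)*9 = 12.78
Denominator = 132.84
Re(z) = 218.34/132.84 = 1.6436
Im(z) = 12.78/132.84 = 0.0962

Re(z) = 1.6436, Im(z) = 0.0962


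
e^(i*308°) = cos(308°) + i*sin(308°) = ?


cos(308°) = 0.6157
sin(308°) = -0.7880

e^(i*308°) = 0.6157 - 0.7880i
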